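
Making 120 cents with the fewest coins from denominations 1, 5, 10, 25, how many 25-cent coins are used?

4

Greedy: take as many of the largest coin as possible, then repeat with the remainder.
120 = 4×25 + 2×10
Count of 25: 4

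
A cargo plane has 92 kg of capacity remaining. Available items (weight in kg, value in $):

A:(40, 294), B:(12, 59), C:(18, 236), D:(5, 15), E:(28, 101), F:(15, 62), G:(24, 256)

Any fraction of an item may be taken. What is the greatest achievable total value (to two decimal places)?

Sort by value per unit weight and fill in that order.
Order: C (236/18=13.11) > G (256/24=10.67) > A (294/40=7.35) > B (59/12=4.92) > F (62/15=4.13) > E (101/28=3.61) > D (15/5=3.00)
Fill: take C (18 @ 236) → take G (24 @ 256) → take A (40 @ 294) → take 10/12 of B → 49.17; 92/92 used.
Total value = 835.17

835.17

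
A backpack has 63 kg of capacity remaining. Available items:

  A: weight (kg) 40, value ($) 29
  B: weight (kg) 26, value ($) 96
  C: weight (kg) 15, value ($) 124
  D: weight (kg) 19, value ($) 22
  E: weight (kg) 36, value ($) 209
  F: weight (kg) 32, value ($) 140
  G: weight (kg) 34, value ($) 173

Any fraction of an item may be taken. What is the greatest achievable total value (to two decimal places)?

394.06

Greedy by value/weight ratio, highest first.
Ratios (sorted): C 8.27, E 5.81, G 5.09, F 4.38, B 3.69, D 1.16, A 0.72
take C (15 @ 124); take E (36 @ 209); take 12/34 of G → 61.06. Capacity used 63/63.
Total value = 394.06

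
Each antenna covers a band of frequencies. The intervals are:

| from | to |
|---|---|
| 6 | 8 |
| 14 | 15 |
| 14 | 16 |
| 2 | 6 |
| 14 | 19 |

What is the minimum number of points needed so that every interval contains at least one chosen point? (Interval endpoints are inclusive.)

Process intervals by earliest right end; each time one isn't hit yet, stab at its right endpoint.
Sorted: [2,6] [6,8] [14,15] [14,16] [14,19]
{[2,6],[6,8]} hit by 6; {[14,15],[14,16],[14,19]} hit by 15.
Points: 6, 15 (2 total).

2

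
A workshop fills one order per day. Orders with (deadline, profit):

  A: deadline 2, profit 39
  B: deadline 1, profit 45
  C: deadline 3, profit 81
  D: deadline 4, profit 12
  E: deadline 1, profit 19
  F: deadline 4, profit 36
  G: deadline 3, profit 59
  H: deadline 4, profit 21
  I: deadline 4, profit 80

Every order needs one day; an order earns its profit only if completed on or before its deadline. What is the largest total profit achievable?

265

Take jobs in profit order; each goes to the latest open slot no later than its deadline.
By profit: C(d3,81), I(d4,80), G(d3,59), B(d1,45), A(d2,39), F(d4,36), H(d4,21), E(d1,19), D(d4,12)
C→slot 3; I→slot 4; G→slot 2; B→slot 1; A skipped; F skipped; H skipped; E skipped; D skipped.
Profit = 45 + 59 + 81 + 80 = 265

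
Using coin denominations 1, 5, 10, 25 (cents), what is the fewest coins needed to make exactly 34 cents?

Greedy: take as many of the largest coin as possible, then repeat with the remainder.
34 = 1×25 + 1×5 + 4×1
Total coins = 1 + 1 + 4 = 6

6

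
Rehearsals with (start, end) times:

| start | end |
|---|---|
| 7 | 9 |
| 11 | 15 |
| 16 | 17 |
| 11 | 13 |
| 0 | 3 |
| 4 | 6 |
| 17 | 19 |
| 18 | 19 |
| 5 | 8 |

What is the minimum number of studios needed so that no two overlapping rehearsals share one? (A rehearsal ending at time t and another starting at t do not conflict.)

starts: [0, 4, 5, 7, 11, 11, 16, 17, 18]
ends:   [3, 6, 8, 9, 13, 15, 17, 19, 19]
s0→1 e3→0 s4→1 s5→2  — peak 2.

2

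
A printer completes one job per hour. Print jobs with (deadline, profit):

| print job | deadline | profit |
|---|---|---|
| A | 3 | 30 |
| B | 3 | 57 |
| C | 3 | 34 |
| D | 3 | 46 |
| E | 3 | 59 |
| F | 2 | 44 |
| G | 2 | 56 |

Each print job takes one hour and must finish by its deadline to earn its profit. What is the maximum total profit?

Profit order: E=59 B=57 G=56 D=46 F=44 C=34 A=30
Assign: E→slot 3, B→slot 2, G→slot 1, D skipped, F skipped, C skipped, A skipped.
Slots: [1:G] [2:B] [3:E]
Profit = 56 + 57 + 59 = 172

172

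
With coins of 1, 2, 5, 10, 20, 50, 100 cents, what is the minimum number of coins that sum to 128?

5

128 = 1×100 + 1×20 + 1×5 + 1×2 + 1×1
Total coins = 1 + 1 + 1 + 1 + 1 = 5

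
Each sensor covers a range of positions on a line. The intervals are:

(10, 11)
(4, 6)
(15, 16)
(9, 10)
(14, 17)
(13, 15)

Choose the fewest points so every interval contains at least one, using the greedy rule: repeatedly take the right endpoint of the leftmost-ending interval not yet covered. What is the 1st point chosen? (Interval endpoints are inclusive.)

Process intervals by earliest right end; each time one isn't hit yet, stab at its right endpoint.
By right end: [4,6]  [9,10]  [10,11]  [13,15]  [15,16]  [14,17]
[4,6] uncovered → point at 6; [9,10] uncovered → point at 10; [13,15] uncovered → point at 15.
Points: 6, 10, 15 (3 total).

6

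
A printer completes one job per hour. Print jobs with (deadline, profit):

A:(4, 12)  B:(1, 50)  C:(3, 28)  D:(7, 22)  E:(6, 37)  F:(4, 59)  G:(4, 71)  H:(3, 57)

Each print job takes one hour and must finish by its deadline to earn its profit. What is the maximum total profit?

296

Sort by profit descending; place each in the latest free slot ≤ its deadline.
Profit order: G=71 F=59 H=57 B=50 E=37 C=28 D=22 A=12
Assign: G→slot 4, F→slot 3, H→slot 2, B→slot 1, E→slot 6, C skipped, D→slot 7, A skipped.
Slots: [1:B] [2:H] [3:F] [4:G] [6:E] [7:D]
Profit = 50 + 57 + 59 + 71 + 37 + 22 = 296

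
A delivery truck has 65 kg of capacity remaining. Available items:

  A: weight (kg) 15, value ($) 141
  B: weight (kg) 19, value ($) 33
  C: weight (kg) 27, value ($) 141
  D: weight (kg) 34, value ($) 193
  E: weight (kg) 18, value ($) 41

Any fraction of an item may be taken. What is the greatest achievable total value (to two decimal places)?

Ratios (sorted): A 9.40, D 5.68, C 5.22, E 2.28, B 1.74
take A (15 @ 141); take D (34 @ 193); take 16/27 of C → 83.56. Capacity used 65/65.
Total value = 417.56

417.56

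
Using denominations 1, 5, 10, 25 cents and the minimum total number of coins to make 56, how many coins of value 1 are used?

56 − 2×25→6 − 1×5→1 − 1×1→0
Count of 1: 1

1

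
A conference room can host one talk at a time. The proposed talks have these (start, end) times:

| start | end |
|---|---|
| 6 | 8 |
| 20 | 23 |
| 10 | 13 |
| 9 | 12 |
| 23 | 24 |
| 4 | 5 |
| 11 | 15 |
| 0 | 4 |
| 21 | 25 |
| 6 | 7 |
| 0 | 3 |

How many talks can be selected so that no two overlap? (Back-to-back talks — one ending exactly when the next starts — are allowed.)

6

Greedy by earliest finish: after sorting by end time, pick each interval compatible with the last pick.
By end time: (0,3), (0,4), (4,5), (6,7), (6,8), (9,12), (10,13), (11,15), (20,23), (23,24), (21,25).
Pick (0,3); next start ≥ 3 → (4,5); next start ≥ 5 → (6,7); next start ≥ 7 → (9,12); next start ≥ 12 → (20,23); next start ≥ 23 → (23,24).
Selected 6 talks.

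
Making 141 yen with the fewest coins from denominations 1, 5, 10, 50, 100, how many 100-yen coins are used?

1

141 − 1×100→41 − 4×10→1 − 1×1→0
Count of 100: 1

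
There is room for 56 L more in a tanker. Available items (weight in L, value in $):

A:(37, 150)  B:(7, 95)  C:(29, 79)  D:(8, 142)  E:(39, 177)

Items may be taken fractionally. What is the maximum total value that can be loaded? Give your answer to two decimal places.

422.11

Sort by value per unit weight and fill in that order.
Ratios (sorted): D 17.75, B 13.57, E 4.54, A 4.05, C 2.72
take D (8 @ 142); take B (7 @ 95); take E (39 @ 177); take 2/37 of A → 8.11. Capacity used 56/56.
Total value = 422.11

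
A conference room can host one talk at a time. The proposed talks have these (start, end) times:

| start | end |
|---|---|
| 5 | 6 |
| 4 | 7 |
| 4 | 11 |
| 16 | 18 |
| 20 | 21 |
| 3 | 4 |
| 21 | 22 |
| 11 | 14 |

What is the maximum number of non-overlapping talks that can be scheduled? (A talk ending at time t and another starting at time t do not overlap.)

By end time: (3,4), (5,6), (4,7), (4,11), (11,14), (16,18), (20,21), (21,22).
Pick (3,4); next start ≥ 4 → (5,6); next start ≥ 6 → (11,14); next start ≥ 14 → (16,18); next start ≥ 18 → (20,21); next start ≥ 21 → (21,22).
Selected 6 talks.

6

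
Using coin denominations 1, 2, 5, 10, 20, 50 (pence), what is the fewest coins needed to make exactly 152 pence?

4

Use the largest denomination that fits, subtract, and repeat.
152 = 3×50 + 1×2
Total coins = 3 + 1 = 4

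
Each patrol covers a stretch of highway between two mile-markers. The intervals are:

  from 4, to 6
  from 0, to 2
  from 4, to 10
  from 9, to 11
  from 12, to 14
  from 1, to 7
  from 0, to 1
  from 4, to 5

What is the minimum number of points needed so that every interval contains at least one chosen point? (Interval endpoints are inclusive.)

4

Sort by right endpoint; whenever an interval is uncovered, place a point at its right end.
By right end: [0,1]  [0,2]  [4,5]  [4,6]  [1,7]  [4,10]  [9,11]  [12,14]
[0,1] uncovered → point at 1; [4,5] uncovered → point at 5; [9,11] uncovered → point at 11; [12,14] uncovered → point at 14.
Points: 1, 5, 11, 14 (4 total).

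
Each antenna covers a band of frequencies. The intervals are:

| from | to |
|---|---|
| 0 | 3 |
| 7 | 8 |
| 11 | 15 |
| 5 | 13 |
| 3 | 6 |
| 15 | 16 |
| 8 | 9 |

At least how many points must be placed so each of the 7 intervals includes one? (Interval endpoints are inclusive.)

Sorted: [0,3] [3,6] [7,8] [8,9] [5,13] [11,15] [15,16]
{[0,3],[3,6]} hit by 3; {[7,8],[8,9],[5,13]} hit by 8; {[11,15],[15,16]} hit by 15.
Points: 3, 8, 15 (3 total).

3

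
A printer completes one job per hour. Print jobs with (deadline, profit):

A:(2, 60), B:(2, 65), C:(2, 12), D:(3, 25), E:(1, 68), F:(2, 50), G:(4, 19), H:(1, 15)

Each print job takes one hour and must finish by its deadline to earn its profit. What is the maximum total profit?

177

By profit: E(d1,68), B(d2,65), A(d2,60), F(d2,50), D(d3,25), G(d4,19), H(d1,15), C(d2,12)
E→slot 1; B→slot 2; A skipped; F skipped; D→slot 3; G→slot 4; H skipped; C skipped.
Profit = 68 + 65 + 25 + 19 = 177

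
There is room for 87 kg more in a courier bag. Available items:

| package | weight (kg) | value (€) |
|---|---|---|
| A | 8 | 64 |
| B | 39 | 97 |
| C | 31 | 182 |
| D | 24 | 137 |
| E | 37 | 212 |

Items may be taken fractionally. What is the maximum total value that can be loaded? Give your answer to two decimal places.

520.79

Sort by value per unit weight and fill in that order.
Ratios (sorted): A 8.00, C 5.87, E 5.73, D 5.71, B 2.49
take A (8 @ 64); take C (31 @ 182); take E (37 @ 212); take 11/24 of D → 62.79. Capacity used 87/87.
Total value = 520.79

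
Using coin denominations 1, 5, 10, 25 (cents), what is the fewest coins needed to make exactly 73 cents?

7

Greedy: take as many of the largest coin as possible, then repeat with the remainder.
73 = 2×25 + 2×10 + 3×1
Total coins = 2 + 2 + 3 = 7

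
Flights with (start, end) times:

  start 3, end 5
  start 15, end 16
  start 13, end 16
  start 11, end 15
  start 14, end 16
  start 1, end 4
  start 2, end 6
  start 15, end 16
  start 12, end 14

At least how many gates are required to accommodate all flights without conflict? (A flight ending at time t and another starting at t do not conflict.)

4

The answer is the maximum number of intervals overlapping at any instant.
starts: [1, 2, 3, 11, 12, 13, 14, 15, 15]
ends:   [4, 5, 6, 14, 15, 16, 16, 16, 16]
s1→1 s2→2 s3→3 e4→2 e5→1 e6→0 s11→1 s12→2 s13→3 e14→2 s14→3 e15→2 s15→3 s15→4  — peak 4.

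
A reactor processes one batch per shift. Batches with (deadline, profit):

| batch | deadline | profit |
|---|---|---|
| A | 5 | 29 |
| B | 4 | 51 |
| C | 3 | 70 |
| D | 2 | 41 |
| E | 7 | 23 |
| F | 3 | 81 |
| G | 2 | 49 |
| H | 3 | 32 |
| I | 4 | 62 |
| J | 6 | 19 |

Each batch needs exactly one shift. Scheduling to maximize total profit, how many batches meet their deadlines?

7

Take jobs in profit order; each goes to the latest open slot no later than its deadline.
By profit: F(d3,81), C(d3,70), I(d4,62), B(d4,51), G(d2,49), D(d2,41), H(d3,32), A(d5,29), E(d7,23), J(d6,19)
F→slot 3; C→slot 2; I→slot 4; B→slot 1; G skipped; D skipped; H skipped; A→slot 5; E→slot 7; J→slot 6.
7 of 10 scheduled.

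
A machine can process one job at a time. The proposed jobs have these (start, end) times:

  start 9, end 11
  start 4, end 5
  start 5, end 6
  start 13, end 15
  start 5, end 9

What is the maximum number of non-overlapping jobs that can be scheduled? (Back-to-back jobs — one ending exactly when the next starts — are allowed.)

4

By end time: (4,5), (5,6), (5,9), (9,11), (13,15).
Pick (4,5); next start ≥ 5 → (5,6); next start ≥ 6 → (9,11); next start ≥ 11 → (13,15).
Selected 4 jobs.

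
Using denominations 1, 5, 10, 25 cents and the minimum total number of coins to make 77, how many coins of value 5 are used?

0

77 − 3×25→2 − 2×1→0
Count of 5: 0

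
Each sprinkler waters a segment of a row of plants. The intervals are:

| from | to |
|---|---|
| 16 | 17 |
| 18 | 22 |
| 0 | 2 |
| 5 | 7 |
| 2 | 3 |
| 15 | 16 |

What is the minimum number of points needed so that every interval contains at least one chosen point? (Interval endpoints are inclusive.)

4

Sort by right endpoint; whenever an interval is uncovered, place a point at its right end.
Sorted: [0,2] [2,3] [5,7] [15,16] [16,17] [18,22]
{[0,2],[2,3]} hit by 2; {[5,7]} hit by 7; {[15,16],[16,17]} hit by 16; {[18,22]} hit by 22.
Points: 2, 7, 16, 22 (4 total).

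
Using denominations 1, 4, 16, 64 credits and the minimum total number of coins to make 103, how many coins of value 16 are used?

Greedy: take as many of the largest coin as possible, then repeat with the remainder.
103 = 1×64 + 2×16 + 1×4 + 3×1
Count of 16: 2

2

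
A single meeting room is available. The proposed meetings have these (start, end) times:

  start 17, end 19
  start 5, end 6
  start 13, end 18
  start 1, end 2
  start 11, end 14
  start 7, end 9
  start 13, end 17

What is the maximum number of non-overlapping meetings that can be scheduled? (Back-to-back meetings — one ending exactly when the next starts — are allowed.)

Greedy by earliest finish: after sorting by end time, pick each interval compatible with the last pick.
Sorted by end: (1,2)  (5,6)  (7,9)  (11,14)  (13,17)  (13,18)  (17,19)
take (1,2); take (5,6); take (7,9); take (11,14); take (17,19).
Selected 5 meetings.

5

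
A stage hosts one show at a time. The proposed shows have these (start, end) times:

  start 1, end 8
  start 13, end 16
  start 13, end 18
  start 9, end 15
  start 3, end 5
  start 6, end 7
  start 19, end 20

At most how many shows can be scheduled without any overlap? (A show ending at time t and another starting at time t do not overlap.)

By end time: (3,5), (6,7), (1,8), (9,15), (13,16), (13,18), (19,20).
Pick (3,5); next start ≥ 5 → (6,7); next start ≥ 7 → (9,15); next start ≥ 15 → (19,20).
Selected 4 shows.

4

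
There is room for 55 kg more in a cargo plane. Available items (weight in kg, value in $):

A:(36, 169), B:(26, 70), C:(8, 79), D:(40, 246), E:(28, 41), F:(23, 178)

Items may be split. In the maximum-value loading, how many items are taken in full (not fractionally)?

Ratios (sorted): C 9.88, F 7.74, D 6.15, A 4.69, B 2.69, E 1.46
take C (8 @ 79); take F (23 @ 178); take 24/40 of D → 147.60. Capacity used 55/55.
2 item(s) taken whole; one partial (take 24/40 of D).

2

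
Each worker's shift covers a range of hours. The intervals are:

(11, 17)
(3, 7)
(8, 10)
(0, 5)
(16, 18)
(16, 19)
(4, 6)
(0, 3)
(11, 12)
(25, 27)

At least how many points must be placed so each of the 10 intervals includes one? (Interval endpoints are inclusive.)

Sort by right endpoint; whenever an interval is uncovered, place a point at its right end.
By right end: [0,3]  [0,5]  [4,6]  [3,7]  [8,10]  [11,12]  [11,17]  [16,18]  [16,19]  [25,27]
[0,3] uncovered → point at 3; [4,6] uncovered → point at 6; [8,10] uncovered → point at 10; [11,12] uncovered → point at 12; [16,18] uncovered → point at 18; [25,27] uncovered → point at 27.
Points: 3, 6, 10, 12, 18, 27 (6 total).

6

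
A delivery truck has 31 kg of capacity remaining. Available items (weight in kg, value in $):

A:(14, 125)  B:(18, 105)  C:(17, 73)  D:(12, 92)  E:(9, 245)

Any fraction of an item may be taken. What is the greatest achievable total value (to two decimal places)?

Order: E (245/9=27.22) > A (125/14=8.93) > D (92/12=7.67) > B (105/18=5.83) > C (73/17=4.29)
Fill: take E (9 @ 245) → take A (14 @ 125) → take 8/12 of D → 61.33; 31/31 used.
Total value = 431.33

431.33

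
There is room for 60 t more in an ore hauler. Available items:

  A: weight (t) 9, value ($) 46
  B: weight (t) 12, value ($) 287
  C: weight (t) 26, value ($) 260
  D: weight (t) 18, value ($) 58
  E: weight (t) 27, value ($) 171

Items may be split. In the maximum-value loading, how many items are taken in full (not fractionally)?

Sort by value per unit weight and fill in that order.
Order: B (287/12=23.92) > C (260/26=10.00) > E (171/27=6.33) > A (46/9=5.11) > D (58/18=3.22)
Fill: take B (12 @ 287) → take C (26 @ 260) → take 22/27 of E → 139.33; 60/60 used.
2 item(s) taken whole; one partial (take 22/27 of E).

2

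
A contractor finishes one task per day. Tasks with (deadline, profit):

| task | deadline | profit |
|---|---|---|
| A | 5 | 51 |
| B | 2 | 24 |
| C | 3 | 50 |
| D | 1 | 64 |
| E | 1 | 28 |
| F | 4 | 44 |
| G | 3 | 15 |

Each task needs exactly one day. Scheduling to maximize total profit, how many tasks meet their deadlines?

5

Sort by profit descending; place each in the latest free slot ≤ its deadline.
By profit: D(d1,64), A(d5,51), C(d3,50), F(d4,44), E(d1,28), B(d2,24), G(d3,15)
D→slot 1; A→slot 5; C→slot 3; F→slot 4; E skipped; B→slot 2; G skipped.
5 of 7 scheduled.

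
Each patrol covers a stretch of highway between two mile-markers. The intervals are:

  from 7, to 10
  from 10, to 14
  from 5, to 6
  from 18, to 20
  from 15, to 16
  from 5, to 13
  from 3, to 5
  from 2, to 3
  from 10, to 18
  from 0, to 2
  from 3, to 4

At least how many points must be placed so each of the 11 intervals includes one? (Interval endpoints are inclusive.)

Sorted: [0,2] [2,3] [3,4] [3,5] [5,6] [7,10] [5,13] [10,14] [15,16] [10,18] [18,20]
{[0,2],[2,3]} hit by 2; {[3,4],[3,5]} hit by 4; {[5,6]} hit by 6; {[7,10],[5,13],[10,14]} hit by 10; {[15,16],[10,18]} hit by 16; {[18,20]} hit by 20.
Points: 2, 4, 6, 10, 16, 20 (6 total).

6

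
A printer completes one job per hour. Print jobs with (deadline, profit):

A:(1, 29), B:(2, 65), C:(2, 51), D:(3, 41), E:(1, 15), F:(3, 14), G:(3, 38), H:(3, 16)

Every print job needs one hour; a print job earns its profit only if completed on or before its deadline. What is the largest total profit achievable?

Profit order: B=65 C=51 D=41 G=38 A=29 H=16 E=15 F=14
Assign: B→slot 2, C→slot 1, D→slot 3, G skipped, A skipped, H skipped, E skipped, F skipped.
Slots: [1:C] [2:B] [3:D]
Profit = 51 + 65 + 41 = 157

157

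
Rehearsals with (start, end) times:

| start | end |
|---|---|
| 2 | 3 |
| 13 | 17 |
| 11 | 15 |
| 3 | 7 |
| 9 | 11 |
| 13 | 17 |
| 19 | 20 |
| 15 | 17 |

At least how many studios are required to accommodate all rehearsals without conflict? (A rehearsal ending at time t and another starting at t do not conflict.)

The answer is the maximum number of intervals overlapping at any instant.
Events (time:±→running): 2:+→1 3:-→0 3:+→1 7:-→0 9:+→1 11:-→0 11:+→1 13:+→2 13:+→3 … peak 3.

3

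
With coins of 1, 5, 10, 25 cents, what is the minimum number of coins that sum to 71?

Use the largest denomination that fits, subtract, and repeat.
71 − 2×25→21 − 2×10→1 − 1×1→0
Total coins = 2 + 2 + 1 = 5

5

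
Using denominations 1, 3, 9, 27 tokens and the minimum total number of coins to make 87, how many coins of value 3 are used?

87 − 3×27→6 − 2×3→0
Count of 3: 2

2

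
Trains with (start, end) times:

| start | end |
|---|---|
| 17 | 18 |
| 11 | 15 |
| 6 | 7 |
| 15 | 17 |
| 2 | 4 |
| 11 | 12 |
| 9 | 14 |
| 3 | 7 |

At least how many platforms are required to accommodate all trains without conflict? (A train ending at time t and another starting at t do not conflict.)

Events (time:±→running): 2:+→1 3:+→2 4:-→1 6:+→2 7:-→1 7:-→0 9:+→1 11:+→2 11:+→3 … peak 3.

3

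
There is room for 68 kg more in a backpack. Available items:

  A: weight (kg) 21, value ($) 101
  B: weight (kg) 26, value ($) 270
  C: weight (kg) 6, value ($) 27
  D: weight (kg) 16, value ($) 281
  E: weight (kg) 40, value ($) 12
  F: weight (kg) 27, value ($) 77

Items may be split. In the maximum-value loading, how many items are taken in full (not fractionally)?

Sort by value per unit weight and fill in that order.
Ratios (sorted): D 17.56, B 10.38, A 4.81, C 4.50, F 2.85, E 0.30
take D (16 @ 281); take B (26 @ 270); take A (21 @ 101); take 5/6 of C → 22.50. Capacity used 68/68.
3 item(s) taken whole; one partial (take 5/6 of C).

3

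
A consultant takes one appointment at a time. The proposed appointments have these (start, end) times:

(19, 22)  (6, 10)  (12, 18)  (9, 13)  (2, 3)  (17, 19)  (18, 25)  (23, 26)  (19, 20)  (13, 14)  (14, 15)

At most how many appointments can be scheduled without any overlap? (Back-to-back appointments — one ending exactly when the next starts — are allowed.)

By end time: (2,3), (6,10), (9,13), (13,14), (14,15), (12,18), (17,19), (19,20), (19,22), (18,25), (23,26).
Pick (2,3); next start ≥ 3 → (6,10); next start ≥ 10 → (13,14); next start ≥ 14 → (14,15); next start ≥ 15 → (17,19); next start ≥ 19 → (19,20); next start ≥ 20 → (23,26).
Selected 7 appointments.

7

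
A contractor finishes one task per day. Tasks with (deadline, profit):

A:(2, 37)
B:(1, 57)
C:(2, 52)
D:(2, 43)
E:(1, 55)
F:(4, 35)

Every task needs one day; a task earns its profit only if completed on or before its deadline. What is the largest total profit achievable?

Profit order: B=57 E=55 C=52 D=43 A=37 F=35
Assign: B→slot 1, E skipped, C→slot 2, D skipped, A skipped, F→slot 4.
Slots: [1:B] [2:C] [4:F]
Profit = 57 + 52 + 35 = 144

144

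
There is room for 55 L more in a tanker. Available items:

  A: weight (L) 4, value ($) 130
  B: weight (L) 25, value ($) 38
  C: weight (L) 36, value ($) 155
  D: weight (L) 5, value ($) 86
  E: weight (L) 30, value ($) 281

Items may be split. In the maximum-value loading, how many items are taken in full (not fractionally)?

Sort by value per unit weight and fill in that order.
Order: A (130/4=32.50) > D (86/5=17.20) > E (281/30=9.37) > C (155/36=4.31) > B (38/25=1.52)
Fill: take A (4 @ 130) → take D (5 @ 86) → take E (30 @ 281) → take 16/36 of C → 68.89; 55/55 used.
3 item(s) taken whole; one partial (take 16/36 of C).

3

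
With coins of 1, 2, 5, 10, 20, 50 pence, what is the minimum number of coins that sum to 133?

133 = 2×50 + 1×20 + 1×10 + 1×2 + 1×1
Total coins = 2 + 1 + 1 + 1 + 1 = 6

6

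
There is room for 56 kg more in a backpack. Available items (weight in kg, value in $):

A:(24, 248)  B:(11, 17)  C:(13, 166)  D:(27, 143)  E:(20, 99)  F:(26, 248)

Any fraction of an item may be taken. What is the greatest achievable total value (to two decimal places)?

Ratios (sorted): C 12.77, A 10.33, F 9.54, D 5.30, E 4.95, B 1.55
take C (13 @ 166); take A (24 @ 248); take 19/26 of F → 181.23. Capacity used 56/56.
Total value = 595.23

595.23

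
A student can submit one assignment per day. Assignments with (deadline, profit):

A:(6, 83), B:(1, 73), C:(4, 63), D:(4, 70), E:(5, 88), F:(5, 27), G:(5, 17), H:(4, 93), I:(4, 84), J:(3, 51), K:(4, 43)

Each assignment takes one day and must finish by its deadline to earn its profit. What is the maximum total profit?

491

By profit: H(d4,93), E(d5,88), I(d4,84), A(d6,83), B(d1,73), D(d4,70), C(d4,63), J(d3,51), K(d4,43), F(d5,27), G(d5,17)
H→slot 4; E→slot 5; I→slot 3; A→slot 6; B→slot 1; D→slot 2; C skipped; J skipped; K skipped; F skipped; G skipped.
Profit = 73 + 70 + 84 + 93 + 88 + 83 = 491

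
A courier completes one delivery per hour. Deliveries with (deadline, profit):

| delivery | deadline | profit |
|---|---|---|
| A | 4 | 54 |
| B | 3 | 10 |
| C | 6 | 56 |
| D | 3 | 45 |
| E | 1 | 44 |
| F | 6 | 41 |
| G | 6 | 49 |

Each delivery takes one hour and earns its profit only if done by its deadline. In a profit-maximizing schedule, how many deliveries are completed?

6

Sort by profit descending; place each in the latest free slot ≤ its deadline.
Profit order: C=56 A=54 G=49 D=45 E=44 F=41 B=10
Assign: C→slot 6, A→slot 4, G→slot 5, D→slot 3, E→slot 1, F→slot 2, B skipped.
Slots: [1:E] [2:F] [3:D] [4:A] [5:G] [6:C]
6 of 7 scheduled.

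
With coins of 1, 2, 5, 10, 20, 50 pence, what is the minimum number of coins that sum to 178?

7

Use the largest denomination that fits, subtract, and repeat.
178 − 3×50→28 − 1×20→8 − 1×5→3 − 1×2→1 − 1×1→0
Total coins = 3 + 1 + 1 + 1 + 1 = 7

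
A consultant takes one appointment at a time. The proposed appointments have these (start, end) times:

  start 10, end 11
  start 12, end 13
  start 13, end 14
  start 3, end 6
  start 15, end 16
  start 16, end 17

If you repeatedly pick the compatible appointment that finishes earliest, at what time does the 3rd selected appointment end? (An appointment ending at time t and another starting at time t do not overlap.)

13

Sort by end time and greedily take each interval whose start is ≥ the last chosen end.
By end time: (3,6), (10,11), (12,13), (13,14), (15,16), (16,17).
Pick (3,6); next start ≥ 6 → (10,11); next start ≥ 11 → (12,13); next start ≥ 13 → (13,14); next start ≥ 14 → (15,16); next start ≥ 16 → (16,17).
Selected: (3,6) (10,11) (12,13) (13,14) (15,16) (16,17)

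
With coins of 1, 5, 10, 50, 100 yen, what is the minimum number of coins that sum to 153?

Use the largest denomination that fits, subtract, and repeat.
153 = 1×100 + 1×50 + 3×1
Total coins = 1 + 1 + 3 = 5

5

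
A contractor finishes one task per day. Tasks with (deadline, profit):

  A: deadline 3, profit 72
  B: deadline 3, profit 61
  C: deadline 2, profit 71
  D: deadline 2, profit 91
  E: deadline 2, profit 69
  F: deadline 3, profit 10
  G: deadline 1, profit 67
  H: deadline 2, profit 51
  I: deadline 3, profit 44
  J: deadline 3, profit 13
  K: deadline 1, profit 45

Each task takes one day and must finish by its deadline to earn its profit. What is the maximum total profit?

234

By profit: D(d2,91), A(d3,72), C(d2,71), E(d2,69), G(d1,67), B(d3,61), H(d2,51), K(d1,45), I(d3,44), J(d3,13), F(d3,10)
D→slot 2; A→slot 3; C→slot 1; E skipped; G skipped; B skipped; H skipped; K skipped; I skipped; J skipped; F skipped.
Profit = 71 + 91 + 72 = 234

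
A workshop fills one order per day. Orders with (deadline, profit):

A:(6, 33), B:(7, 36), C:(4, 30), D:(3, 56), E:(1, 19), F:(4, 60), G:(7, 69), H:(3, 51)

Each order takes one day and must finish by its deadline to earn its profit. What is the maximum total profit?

335

Sort by profit descending; place each in the latest free slot ≤ its deadline.
By profit: G(d7,69), F(d4,60), D(d3,56), H(d3,51), B(d7,36), A(d6,33), C(d4,30), E(d1,19)
G→slot 7; F→slot 4; D→slot 3; H→slot 2; B→slot 6; A→slot 5; C→slot 1; E skipped.
Profit = 30 + 51 + 56 + 60 + 33 + 36 + 69 = 335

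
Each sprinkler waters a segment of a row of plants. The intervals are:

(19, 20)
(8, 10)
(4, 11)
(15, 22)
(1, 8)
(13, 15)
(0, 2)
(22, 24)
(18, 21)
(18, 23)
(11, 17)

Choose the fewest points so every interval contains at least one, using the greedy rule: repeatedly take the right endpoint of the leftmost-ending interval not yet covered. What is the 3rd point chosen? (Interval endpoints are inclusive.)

15

Process intervals by earliest right end; each time one isn't hit yet, stab at its right endpoint.
By right end: [0,2]  [1,8]  [8,10]  [4,11]  [13,15]  [11,17]  [19,20]  [18,21]  [15,22]  [18,23]  [22,24]
[0,2] uncovered → point at 2; [8,10] uncovered → point at 10; [13,15] uncovered → point at 15; [19,20] uncovered → point at 20; [22,24] uncovered → point at 24.
Points: 2, 10, 15, 20, 24 (5 total).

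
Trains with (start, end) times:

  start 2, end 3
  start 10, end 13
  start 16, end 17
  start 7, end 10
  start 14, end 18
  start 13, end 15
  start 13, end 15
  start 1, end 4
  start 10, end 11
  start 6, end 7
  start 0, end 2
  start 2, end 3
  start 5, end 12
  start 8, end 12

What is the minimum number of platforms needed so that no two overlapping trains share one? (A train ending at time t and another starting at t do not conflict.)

4

starts: [0, 1, 2, 2, 5, 6, 7, 8, 10, 10, 13, 13, 14, 16]
ends:   [2, 3, 3, 4, 7, 10, 11, 12, 12, 13, 15, 15, 17, 18]
s0→1 s1→2 e2→1 s2→2 s2→3 e3→2 e3→1 e4→0 s5→1 s6→2 e7→1 s7→2 s8→3 e10→2 s10→3 s10→4  — peak 4.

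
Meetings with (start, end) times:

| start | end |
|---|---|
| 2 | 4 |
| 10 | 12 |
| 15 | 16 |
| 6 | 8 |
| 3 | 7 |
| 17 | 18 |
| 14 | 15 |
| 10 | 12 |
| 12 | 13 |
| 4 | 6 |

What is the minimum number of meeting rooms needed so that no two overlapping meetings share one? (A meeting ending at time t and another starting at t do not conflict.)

The answer is the maximum number of intervals overlapping at any instant.
starts: [2, 3, 4, 6, 10, 10, 12, 14, 15, 17]
ends:   [4, 6, 7, 8, 12, 12, 13, 15, 16, 18]
s2→1 s3→2  — peak 2.

2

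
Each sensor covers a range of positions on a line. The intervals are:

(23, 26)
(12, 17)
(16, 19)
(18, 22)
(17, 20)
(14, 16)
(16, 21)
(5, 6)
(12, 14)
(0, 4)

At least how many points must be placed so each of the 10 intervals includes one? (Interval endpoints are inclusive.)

5

Sorted: [0,4] [5,6] [12,14] [14,16] [12,17] [16,19] [17,20] [16,21] [18,22] [23,26]
{[0,4]} hit by 4; {[5,6]} hit by 6; {[12,14],[14,16],[12,17]} hit by 14; {[16,19],[17,20],[16,21],[18,22]} hit by 19; {[23,26]} hit by 26.
Points: 4, 6, 14, 19, 26 (5 total).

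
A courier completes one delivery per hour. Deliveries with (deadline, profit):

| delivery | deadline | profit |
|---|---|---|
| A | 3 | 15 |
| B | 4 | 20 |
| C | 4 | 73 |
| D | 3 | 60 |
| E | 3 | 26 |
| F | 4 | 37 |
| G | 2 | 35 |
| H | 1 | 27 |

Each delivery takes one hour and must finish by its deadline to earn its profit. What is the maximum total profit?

205

Sort by profit descending; place each in the latest free slot ≤ its deadline.
By profit: C(d4,73), D(d3,60), F(d4,37), G(d2,35), H(d1,27), E(d3,26), B(d4,20), A(d3,15)
C→slot 4; D→slot 3; F→slot 2; G→slot 1; H skipped; E skipped; B skipped; A skipped.
Profit = 35 + 37 + 60 + 73 = 205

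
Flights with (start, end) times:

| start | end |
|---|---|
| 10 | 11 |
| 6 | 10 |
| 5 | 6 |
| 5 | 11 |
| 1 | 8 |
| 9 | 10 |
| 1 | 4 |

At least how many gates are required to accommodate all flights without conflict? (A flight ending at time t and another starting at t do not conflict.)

The answer is the maximum number of intervals overlapping at any instant.
starts: [1, 1, 5, 5, 6, 9, 10]
ends:   [4, 6, 8, 10, 10, 11, 11]
s1→1 s1→2 e4→1 s5→2 s5→3  — peak 3.

3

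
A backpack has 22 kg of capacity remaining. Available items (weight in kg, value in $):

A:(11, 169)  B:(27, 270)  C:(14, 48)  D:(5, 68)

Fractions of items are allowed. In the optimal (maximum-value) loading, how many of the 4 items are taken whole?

Ratios (sorted): A 15.36, D 13.60, B 10.00, C 3.43
take A (11 @ 169); take D (5 @ 68); take 6/27 of B → 60.00. Capacity used 22/22.
2 item(s) taken whole; one partial (take 6/27 of B).

2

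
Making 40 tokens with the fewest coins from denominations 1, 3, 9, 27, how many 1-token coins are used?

Use the largest denomination that fits, subtract, and repeat.
40 = 1×27 + 1×9 + 1×3 + 1×1
Count of 1: 1

1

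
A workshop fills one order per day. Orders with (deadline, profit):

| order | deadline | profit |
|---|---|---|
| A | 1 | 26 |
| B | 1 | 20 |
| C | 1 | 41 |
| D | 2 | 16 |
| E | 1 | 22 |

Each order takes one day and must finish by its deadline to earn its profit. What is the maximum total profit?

Sort by profit descending; place each in the latest free slot ≤ its deadline.
Profit order: C=41 A=26 E=22 B=20 D=16
Assign: C→slot 1, A skipped, E skipped, B skipped, D→slot 2.
Slots: [1:C] [2:D]
Profit = 41 + 16 = 57

57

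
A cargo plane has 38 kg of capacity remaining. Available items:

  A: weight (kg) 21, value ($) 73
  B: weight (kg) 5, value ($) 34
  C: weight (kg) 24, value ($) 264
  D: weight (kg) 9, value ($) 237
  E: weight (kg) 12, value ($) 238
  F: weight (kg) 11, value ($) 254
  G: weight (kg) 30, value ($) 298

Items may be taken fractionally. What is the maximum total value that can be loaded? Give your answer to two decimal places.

Order: D (237/9=26.33) > F (254/11=23.09) > E (238/12=19.83) > C (264/24=11.00) > G (298/30=9.93) > B (34/5=6.80) > A (73/21=3.48)
Fill: take D (9 @ 237) → take F (11 @ 254) → take E (12 @ 238) → take 6/24 of C → 66.00; 38/38 used.
Total value = 795.00

795.00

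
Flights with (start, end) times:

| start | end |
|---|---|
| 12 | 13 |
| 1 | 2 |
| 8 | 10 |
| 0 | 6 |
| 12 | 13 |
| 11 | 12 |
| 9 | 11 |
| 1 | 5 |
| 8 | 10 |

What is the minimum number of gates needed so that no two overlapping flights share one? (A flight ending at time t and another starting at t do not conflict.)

3

Events (time:±→running): 0:+→1 1:+→2 1:+→3 … peak 3.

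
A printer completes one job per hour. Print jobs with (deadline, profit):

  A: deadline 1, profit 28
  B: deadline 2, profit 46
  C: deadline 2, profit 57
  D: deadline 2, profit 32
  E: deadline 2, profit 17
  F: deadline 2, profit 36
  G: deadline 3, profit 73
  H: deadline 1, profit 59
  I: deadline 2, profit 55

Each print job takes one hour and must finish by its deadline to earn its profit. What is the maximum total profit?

Sort by profit descending; place each in the latest free slot ≤ its deadline.
Profit order: G=73 H=59 C=57 I=55 B=46 F=36 D=32 A=28 E=17
Assign: G→slot 3, H→slot 1, C→slot 2, I skipped, B skipped, F skipped, D skipped, A skipped, E skipped.
Slots: [1:H] [2:C] [3:G]
Profit = 59 + 57 + 73 = 189

189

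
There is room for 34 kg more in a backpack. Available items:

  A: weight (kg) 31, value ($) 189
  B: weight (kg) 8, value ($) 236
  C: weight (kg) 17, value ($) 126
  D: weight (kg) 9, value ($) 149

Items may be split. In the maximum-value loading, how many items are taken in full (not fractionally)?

Greedy by value/weight ratio, highest first.
Order: B (236/8=29.50) > D (149/9=16.56) > C (126/17=7.41) > A (189/31=6.10)
Fill: take B (8 @ 236) → take D (9 @ 149) → take C (17 @ 126); 34/34 used.
3 item(s) taken whole.

3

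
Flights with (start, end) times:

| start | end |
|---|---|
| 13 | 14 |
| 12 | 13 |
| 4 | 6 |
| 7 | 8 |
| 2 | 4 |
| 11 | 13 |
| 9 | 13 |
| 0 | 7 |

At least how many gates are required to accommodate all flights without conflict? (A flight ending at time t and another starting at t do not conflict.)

The answer is the maximum number of intervals overlapping at any instant.
starts: [0, 2, 4, 7, 9, 11, 12, 13]
ends:   [4, 6, 7, 8, 13, 13, 13, 14]
s0→1 s2→2 e4→1 s4→2 e6→1 e7→0 s7→1 e8→0 s9→1 s11→2 s12→3  — peak 3.

3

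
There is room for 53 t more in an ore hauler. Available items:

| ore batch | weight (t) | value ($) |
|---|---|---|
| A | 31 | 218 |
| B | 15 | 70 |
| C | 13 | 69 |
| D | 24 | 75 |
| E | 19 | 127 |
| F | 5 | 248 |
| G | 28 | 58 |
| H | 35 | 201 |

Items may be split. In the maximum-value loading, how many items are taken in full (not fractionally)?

Order: F (248/5=49.60) > A (218/31=7.03) > E (127/19=6.68) > H (201/35=5.74) > C (69/13=5.31) > B (70/15=4.67) > D (75/24=3.12) > G (58/28=2.07)
Fill: take F (5 @ 248) → take A (31 @ 218) → take 17/19 of E → 113.63; 53/53 used.
2 item(s) taken whole; one partial (take 17/19 of E).

2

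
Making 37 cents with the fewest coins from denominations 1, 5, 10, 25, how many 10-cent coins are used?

Use the largest denomination that fits, subtract, and repeat.
37 − 1×25→12 − 1×10→2 − 2×1→0
Count of 10: 1

1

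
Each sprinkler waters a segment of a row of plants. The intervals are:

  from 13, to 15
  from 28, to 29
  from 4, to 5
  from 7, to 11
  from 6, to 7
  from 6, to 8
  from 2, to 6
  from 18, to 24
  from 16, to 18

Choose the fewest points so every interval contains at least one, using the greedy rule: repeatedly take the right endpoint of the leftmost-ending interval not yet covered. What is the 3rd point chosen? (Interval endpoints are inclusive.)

15

Process intervals by earliest right end; each time one isn't hit yet, stab at its right endpoint.
By right end: [4,5]  [2,6]  [6,7]  [6,8]  [7,11]  [13,15]  [16,18]  [18,24]  [28,29]
[4,5] uncovered → point at 5; [6,7] uncovered → point at 7; [13,15] uncovered → point at 15; [16,18] uncovered → point at 18; [28,29] uncovered → point at 29.
Points: 5, 7, 15, 18, 29 (5 total).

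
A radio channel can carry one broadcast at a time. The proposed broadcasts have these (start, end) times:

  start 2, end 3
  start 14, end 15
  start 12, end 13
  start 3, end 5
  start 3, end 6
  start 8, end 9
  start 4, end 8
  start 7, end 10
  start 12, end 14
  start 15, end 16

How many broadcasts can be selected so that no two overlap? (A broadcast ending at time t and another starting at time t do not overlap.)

By end time: (2,3), (3,5), (3,6), (4,8), (8,9), (7,10), (12,13), (12,14), (14,15), (15,16).
Pick (2,3); next start ≥ 3 → (3,5); next start ≥ 5 → (8,9); next start ≥ 9 → (12,13); next start ≥ 13 → (14,15); next start ≥ 15 → (15,16).
Selected 6 broadcasts.

6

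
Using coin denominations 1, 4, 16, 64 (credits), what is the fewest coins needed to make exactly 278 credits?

278 = 4×64 + 1×16 + 1×4 + 2×1
Total coins = 4 + 1 + 1 + 2 = 8

8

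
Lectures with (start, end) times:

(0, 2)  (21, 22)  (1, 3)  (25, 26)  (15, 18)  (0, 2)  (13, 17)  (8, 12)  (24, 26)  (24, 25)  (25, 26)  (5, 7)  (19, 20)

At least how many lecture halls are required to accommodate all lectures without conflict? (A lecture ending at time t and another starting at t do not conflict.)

3

Count concurrent intervals with a sweep; the peak is the room count.
Events (time:±→running): 0:+→1 0:+→2 1:+→3 … peak 3.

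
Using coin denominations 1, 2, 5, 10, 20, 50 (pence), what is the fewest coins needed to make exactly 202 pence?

5

202 = 4×50 + 1×2
Total coins = 4 + 1 = 5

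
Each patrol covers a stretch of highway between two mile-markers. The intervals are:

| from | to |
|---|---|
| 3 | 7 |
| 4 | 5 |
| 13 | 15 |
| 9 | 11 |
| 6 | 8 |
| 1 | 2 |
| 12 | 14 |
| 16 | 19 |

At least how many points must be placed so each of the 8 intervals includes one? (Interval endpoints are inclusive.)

Process intervals by earliest right end; each time one isn't hit yet, stab at its right endpoint.
By right end: [1,2]  [4,5]  [3,7]  [6,8]  [9,11]  [12,14]  [13,15]  [16,19]
[1,2] uncovered → point at 2; [4,5] uncovered → point at 5; [6,8] uncovered → point at 8; [9,11] uncovered → point at 11; [12,14] uncovered → point at 14; [16,19] uncovered → point at 19.
Points: 2, 5, 8, 11, 14, 19 (6 total).

6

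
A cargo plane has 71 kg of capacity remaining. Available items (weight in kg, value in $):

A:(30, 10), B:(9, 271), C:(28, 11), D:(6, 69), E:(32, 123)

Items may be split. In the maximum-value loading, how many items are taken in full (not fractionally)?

3

Sort by value per unit weight and fill in that order.
Ratios (sorted): B 30.11, D 11.50, E 3.84, C 0.39, A 0.33
take B (9 @ 271); take D (6 @ 69); take E (32 @ 123); take 24/28 of C → 9.43. Capacity used 71/71.
3 item(s) taken whole; one partial (take 24/28 of C).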